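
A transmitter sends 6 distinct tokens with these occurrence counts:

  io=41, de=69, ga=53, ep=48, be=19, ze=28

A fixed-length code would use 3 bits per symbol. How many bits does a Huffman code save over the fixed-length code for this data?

123

Fixed-length: 3 bits × 258 symbols = 774 bits.
Huffman merges:
be(19) + ze(28) → 47
io(41) + 47 → 88
ep(48) + ga(53) → 101
de(69) + 88 → 157
101 + 157 → 258
Huffman total = 47 + 88 + 101 + 157 + 258 = 651 bits.
Saving = 774 − 651 = 123 bits.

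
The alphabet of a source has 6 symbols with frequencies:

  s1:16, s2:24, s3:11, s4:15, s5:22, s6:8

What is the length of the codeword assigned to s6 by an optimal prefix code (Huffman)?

Repeatedly merge the two smallest:
s6(8) + s3(11) → 19
s4(15) + s1(16) → 31
19 + s5(22) → 41
s2(24) + 31 → 55
41 + 55 → 96
s6 sits 3 levels below the root, so its codeword is 3 bits.

3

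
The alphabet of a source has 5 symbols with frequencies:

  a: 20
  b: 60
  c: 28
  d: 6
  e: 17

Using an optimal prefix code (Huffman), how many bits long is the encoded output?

Build the Huffman tree bottom-up:
merge d(6) and e(17): 23
merge a(20) and 23: 43
merge c(28) and 43: 71
merge b(60) and 71: 131
Total encoded bits = sum of merged weights = 23 + 43 + 71 + 131 = 268.

268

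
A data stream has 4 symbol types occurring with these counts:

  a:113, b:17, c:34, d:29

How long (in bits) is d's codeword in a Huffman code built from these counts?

Huffman merges, smallest pair first:
merge b(17) and d(29): 46
merge c(34) and 46: 80
merge 80 and a(113): 193
d's leaf is at depth 3, giving a 3-bit codeword.

3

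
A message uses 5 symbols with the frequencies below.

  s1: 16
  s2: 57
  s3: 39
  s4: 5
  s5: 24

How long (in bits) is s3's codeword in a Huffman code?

2

Huffman merges, smallest pair first:
merge s4(5) and s1(16): 21
merge 21 and s5(24): 45
merge s3(39) and 45: 84
merge s2(57) and 84: 141
s3's leaf is at depth 2, giving a 2-bit codeword.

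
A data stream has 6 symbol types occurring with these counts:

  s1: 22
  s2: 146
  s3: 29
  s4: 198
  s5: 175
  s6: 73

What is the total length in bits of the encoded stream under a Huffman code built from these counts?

Greedily combine the two least-frequent nodes:
s1(22) + s3(29) → 51
51 + s6(73) → 124
124 + s2(146) → 270
s5(175) + s4(198) → 373
270 + 373 → 643
Each symbol's bit-cost is frequency × depth; summing gives 1461 bits (equivalently 51 + 124 + 270 + 373 + 643).

1461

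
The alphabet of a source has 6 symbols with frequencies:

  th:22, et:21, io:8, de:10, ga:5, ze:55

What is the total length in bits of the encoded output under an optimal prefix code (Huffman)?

266

Merge the two smallest weights repeatedly:
merge ga(5) and io(8): 13
merge de(10) and 13: 23
merge et(21) and th(22): 43
merge 23 and 43: 66
merge ze(55) and 66: 121
Each symbol's bit-cost is frequency × depth; summing gives 266 bits (equivalently 13 + 23 + 43 + 66 + 121).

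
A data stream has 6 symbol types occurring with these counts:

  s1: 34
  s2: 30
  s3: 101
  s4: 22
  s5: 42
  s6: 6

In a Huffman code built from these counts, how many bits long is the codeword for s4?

Repeatedly merge the two smallest:
merge s6(6) and s4(22): 28
merge 28 and s2(30): 58
merge s1(34) and s5(42): 76
merge 58 and 76: 134
merge s3(101) and 134: 235
The subtree containing s4 is merged 4 times, so code length = 4.

4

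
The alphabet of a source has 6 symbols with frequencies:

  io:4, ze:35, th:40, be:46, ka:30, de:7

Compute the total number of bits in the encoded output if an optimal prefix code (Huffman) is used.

376

Greedily combine the two least-frequent nodes:
merge io(4) and de(7): 11
merge 11 and ka(30): 41
merge ze(35) and th(40): 75
merge 41 and be(46): 87
merge 75 and 87: 162
The encoded length is the sum of every internal node's weight: 11 + 41 + 75 + 87 + 162 = 376 bits.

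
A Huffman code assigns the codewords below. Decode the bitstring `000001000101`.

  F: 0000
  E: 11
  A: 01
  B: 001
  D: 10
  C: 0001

Read left to right; each codeword is recognised as soon as it completes (prefix code):
  0000→F | 01→A | 0001→C | 01→A
Decoded message: FACA

FACA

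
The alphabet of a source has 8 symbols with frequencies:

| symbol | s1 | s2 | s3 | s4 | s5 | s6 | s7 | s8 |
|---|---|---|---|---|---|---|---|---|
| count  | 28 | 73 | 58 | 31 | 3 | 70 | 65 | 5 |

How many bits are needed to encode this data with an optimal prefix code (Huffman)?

Build the Huffman tree bottom-up:
combine s5(3), s8(5) → 8
combine 8, s1(28) → 36
combine s4(31), 36 → 67
combine s3(58), s7(65) → 123
combine 67, s6(70) → 137
combine s2(73), 123 → 196
combine 137, 196 → 333
The encoded length is the sum of every internal node's weight: 8 + 36 + 67 + 123 + 137 + 196 + 333 = 900 bits.

900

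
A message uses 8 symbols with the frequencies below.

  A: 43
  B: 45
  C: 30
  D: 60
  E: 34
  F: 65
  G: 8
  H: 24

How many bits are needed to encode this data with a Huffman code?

894

Build the Huffman tree bottom-up:
merge G(8) and H(24): 32
merge C(30) and 32: 62
merge E(34) and A(43): 77
merge B(45) and D(60): 105
merge 62 and F(65): 127
merge 77 and 105: 182
merge 127 and 182: 309
Each symbol's bit-cost is frequency × depth; summing gives 894 bits (equivalently 32 + 62 + 77 + 105 + 127 + 182 + 309).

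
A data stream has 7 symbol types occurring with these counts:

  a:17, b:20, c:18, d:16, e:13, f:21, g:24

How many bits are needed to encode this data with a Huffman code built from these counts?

363

Merge the two smallest weights repeatedly:
e(13) + d(16) → 29
a(17) + c(18) → 35
b(20) + f(21) → 41
g(24) + 29 → 53
35 + 41 → 76
53 + 76 → 129
The encoded length is the sum of every internal node's weight: 29 + 35 + 41 + 53 + 76 + 129 = 363 bits.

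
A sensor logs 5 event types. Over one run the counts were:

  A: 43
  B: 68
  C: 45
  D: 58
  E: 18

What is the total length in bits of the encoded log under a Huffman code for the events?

Merge the two smallest weights repeatedly:
merge E(18) and A(43): 61
merge C(45) and D(58): 103
merge 61 and B(68): 129
merge 103 and 129: 232
Total encoded bits = sum of merged weights = 61 + 103 + 129 + 232 = 525.

525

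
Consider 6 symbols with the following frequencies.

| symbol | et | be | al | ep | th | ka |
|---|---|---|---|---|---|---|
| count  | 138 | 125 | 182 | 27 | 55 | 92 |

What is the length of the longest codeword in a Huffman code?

Merge the two lowest-weight nodes at each step:
merge ep(27) and th(55): 82
merge 82 and ka(92): 174
merge be(125) and et(138): 263
merge 174 and al(182): 356
merge 263 and 356: 619
The first pair merged (ep, th) ends up deepest, at depth 4.

4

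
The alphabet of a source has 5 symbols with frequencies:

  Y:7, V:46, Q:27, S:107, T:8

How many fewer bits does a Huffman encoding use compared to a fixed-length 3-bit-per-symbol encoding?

245

Fixed-length: 3 bits × 195 symbols = 585 bits.
Huffman merges:
combine Y(7), T(8) → 15
combine 15, Q(27) → 42
combine 42, V(46) → 88
combine 88, S(107) → 195
Huffman total = 15 + 42 + 88 + 195 = 340 bits.
Saving = 585 − 340 = 245 bits.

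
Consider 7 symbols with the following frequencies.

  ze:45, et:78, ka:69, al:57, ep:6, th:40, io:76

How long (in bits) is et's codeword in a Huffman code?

Build the tree from the bottom:
ep(6) + th(40) → 46
ze(45) + 46 → 91
al(57) + ka(69) → 126
io(76) + et(78) → 154
91 + 126 → 217
154 + 217 → 371
et sits 2 levels below the root, so its codeword is 2 bits.

2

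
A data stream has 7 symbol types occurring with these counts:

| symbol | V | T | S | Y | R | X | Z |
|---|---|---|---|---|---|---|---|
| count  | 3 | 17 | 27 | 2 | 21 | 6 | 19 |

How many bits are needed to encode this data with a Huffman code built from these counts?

Build the Huffman tree bottom-up:
combine Y(2), V(3) → 5
combine 5, X(6) → 11
combine 11, T(17) → 28
combine Z(19), R(21) → 40
combine S(27), 28 → 55
combine 40, 55 → 95
Total encoded bits = sum of merged weights = 5 + 11 + 28 + 40 + 55 + 95 = 234.

234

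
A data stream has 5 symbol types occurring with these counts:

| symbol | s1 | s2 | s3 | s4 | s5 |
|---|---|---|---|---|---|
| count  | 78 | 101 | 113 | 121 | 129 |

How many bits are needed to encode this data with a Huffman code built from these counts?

Merge the two smallest weights repeatedly:
s1(78) + s2(101) → 179
s3(113) + s4(121) → 234
s5(129) + 179 → 308
234 + 308 → 542
The encoded length is the sum of every internal node's weight: 179 + 234 + 308 + 542 = 1263 bits.

1263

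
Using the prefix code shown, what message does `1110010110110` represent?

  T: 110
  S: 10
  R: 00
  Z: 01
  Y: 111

YRSTT

Read left to right; each codeword is recognised as soon as it completes (prefix code):
  111→Y | 00→R | 10→S | 110→T | 110→T
Decoded message: YRSTT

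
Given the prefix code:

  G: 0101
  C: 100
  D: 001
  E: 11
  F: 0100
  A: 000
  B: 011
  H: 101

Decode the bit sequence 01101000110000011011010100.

BFBADHHF

Read left to right; each codeword is recognised as soon as it completes (prefix code):
  011→B | 0100→F | 011→B | 000→A | 001→D | 101→H | 101→H | 0100→F
Decoded message: BFBADHHF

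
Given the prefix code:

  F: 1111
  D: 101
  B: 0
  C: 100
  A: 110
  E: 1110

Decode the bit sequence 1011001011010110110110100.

Read left to right; each codeword is recognised as soon as it completes (prefix code):
  101→D | 100→C | 101→D | 101→D | 0→B | 110→A | 110→A | 110→A | 100→C
Decoded message: DCDDBAAAC

DCDDBAAAC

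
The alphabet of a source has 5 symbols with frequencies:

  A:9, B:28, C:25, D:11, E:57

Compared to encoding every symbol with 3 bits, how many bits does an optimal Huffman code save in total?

122

Fixed-length: 3 bits × 130 symbols = 390 bits.
Huffman merges:
A(9) + D(11) → 20
20 + C(25) → 45
B(28) + 45 → 73
E(57) + 73 → 130
Huffman total = 20 + 45 + 73 + 130 = 268 bits.
Saving = 390 − 268 = 122 bits.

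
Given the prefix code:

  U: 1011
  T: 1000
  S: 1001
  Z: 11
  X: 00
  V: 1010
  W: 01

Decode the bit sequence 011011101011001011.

WUVZXU

Read left to right; each codeword is recognised as soon as it completes (prefix code):
  01→W | 1011→U | 1010→V | 11→Z | 00→X | 1011→U
Decoded message: WUVZXU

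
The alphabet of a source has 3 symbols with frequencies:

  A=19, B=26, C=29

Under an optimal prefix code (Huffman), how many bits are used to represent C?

Huffman merges, smallest pair first:
merge A(19) and B(26): 45
merge C(29) and 45: 74
C is a child of the root — depth 1, so its codeword is a single bit.

1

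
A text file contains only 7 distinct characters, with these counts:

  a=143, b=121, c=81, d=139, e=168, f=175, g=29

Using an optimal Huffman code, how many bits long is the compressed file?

2335

Greedily combine the two least-frequent nodes:
g(29) + c(81) → 110
110 + b(121) → 231
d(139) + a(143) → 282
e(168) + f(175) → 343
231 + 282 → 513
343 + 513 → 856
Each symbol's bit-cost is frequency × depth; summing gives 2335 bits (equivalently 110 + 231 + 282 + 343 + 513 + 856).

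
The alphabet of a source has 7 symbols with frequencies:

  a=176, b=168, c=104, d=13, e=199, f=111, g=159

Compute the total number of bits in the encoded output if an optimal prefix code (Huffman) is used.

2532

Build the Huffman tree bottom-up:
d(13) + c(104) → 117
f(111) + 117 → 228
g(159) + b(168) → 327
a(176) + e(199) → 375
228 + 327 → 555
375 + 555 → 930
Total encoded bits = sum of merged weights = 117 + 228 + 327 + 375 + 555 + 930 = 2532.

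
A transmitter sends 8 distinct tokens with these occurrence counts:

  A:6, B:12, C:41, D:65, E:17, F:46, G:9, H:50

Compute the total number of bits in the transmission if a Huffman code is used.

663

Build the Huffman tree bottom-up:
merge A(6) and G(9): 15
merge B(12) and 15: 27
merge E(17) and 27: 44
merge C(41) and 44: 85
merge F(46) and H(50): 96
merge D(65) and 85: 150
merge 96 and 150: 246
Each symbol's bit-cost is frequency × depth; summing gives 663 bits (equivalently 15 + 27 + 44 + 85 + 96 + 150 + 246).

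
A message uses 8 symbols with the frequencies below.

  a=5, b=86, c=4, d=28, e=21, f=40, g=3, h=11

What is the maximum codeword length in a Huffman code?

Merge the two lowest-weight nodes at each step:
merge g(3) and c(4): 7
merge a(5) and 7: 12
merge h(11) and 12: 23
merge e(21) and 23: 44
merge d(28) and f(40): 68
merge 44 and 68: 112
merge b(86) and 112: 198
The first pair merged (g, c) ends up deepest, at depth 6.

6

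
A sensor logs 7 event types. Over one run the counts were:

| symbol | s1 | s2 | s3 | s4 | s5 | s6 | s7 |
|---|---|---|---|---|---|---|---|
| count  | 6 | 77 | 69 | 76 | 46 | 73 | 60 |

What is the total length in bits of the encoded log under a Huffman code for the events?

Build the Huffman tree bottom-up:
combine s1(6), s5(46) → 52
combine 52, s7(60) → 112
combine s3(69), s6(73) → 142
combine s4(76), s2(77) → 153
combine 112, 142 → 254
combine 153, 254 → 407
Total encoded bits = sum of merged weights = 52 + 112 + 142 + 153 + 254 + 407 = 1120.

1120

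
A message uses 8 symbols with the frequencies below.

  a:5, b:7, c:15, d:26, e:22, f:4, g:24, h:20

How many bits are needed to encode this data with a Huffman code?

344

Build the Huffman tree bottom-up:
f(4) + a(5) → 9
b(7) + 9 → 16
c(15) + 16 → 31
h(20) + e(22) → 42
g(24) + d(26) → 50
31 + 42 → 73
50 + 73 → 123
Total encoded bits = sum of merged weights = 9 + 16 + 31 + 42 + 50 + 73 + 123 = 344.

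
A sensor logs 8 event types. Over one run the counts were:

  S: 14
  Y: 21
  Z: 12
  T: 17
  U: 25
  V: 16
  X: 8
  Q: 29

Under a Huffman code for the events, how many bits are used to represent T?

3

Repeatedly merge the two smallest:
X(8) + Z(12) → 20
S(14) + V(16) → 30
T(17) + 20 → 37
Y(21) + U(25) → 46
Q(29) + 30 → 59
37 + 46 → 83
59 + 83 → 142
The subtree containing T is merged 3 times, so code length = 3.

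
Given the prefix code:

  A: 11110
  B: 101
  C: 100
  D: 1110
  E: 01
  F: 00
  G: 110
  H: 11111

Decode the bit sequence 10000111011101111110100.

Read left to right; each codeword is recognised as soon as it completes (prefix code):
  100→C | 00→F | 1110→D | 1110→D | 11111→H | 101→B | 00→F
Decoded message: CFDDHBF

CFDDHBF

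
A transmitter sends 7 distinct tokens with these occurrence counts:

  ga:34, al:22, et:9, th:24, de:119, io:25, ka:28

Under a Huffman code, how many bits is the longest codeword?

Merge the two lowest-weight nodes at each step:
combine et(9), al(22) → 31
combine th(24), io(25) → 49
combine ka(28), 31 → 59
combine ga(34), 49 → 83
combine 59, 83 → 142
combine de(119), 142 → 261
Maximum depth reached is 4.

4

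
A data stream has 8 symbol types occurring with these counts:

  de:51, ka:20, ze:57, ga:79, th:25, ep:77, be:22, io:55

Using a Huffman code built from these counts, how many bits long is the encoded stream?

1111

Merge the two smallest weights repeatedly:
ka(20) + be(22) → 42
th(25) + 42 → 67
de(51) + io(55) → 106
ze(57) + 67 → 124
ep(77) + ga(79) → 156
106 + 124 → 230
156 + 230 → 386
The encoded length is the sum of every internal node's weight: 42 + 67 + 106 + 124 + 156 + 230 + 386 = 1111 bits.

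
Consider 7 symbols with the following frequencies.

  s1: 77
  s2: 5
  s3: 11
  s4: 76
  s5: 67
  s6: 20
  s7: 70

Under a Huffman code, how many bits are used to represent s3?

Repeatedly merge the two smallest:
merge s2(5) and s3(11): 16
merge 16 and s6(20): 36
merge 36 and s5(67): 103
merge s7(70) and s4(76): 146
merge s1(77) and 103: 180
merge 146 and 180: 326
The subtree containing s3 is merged 5 times, so code length = 5.

5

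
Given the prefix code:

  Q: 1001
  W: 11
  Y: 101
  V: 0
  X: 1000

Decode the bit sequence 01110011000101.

Read left to right; each codeword is recognised as soon as it completes (prefix code):
  0→V | 11→W | 1001→Q | 1000→X | 101→Y
Decoded message: VWQXY

VWQXY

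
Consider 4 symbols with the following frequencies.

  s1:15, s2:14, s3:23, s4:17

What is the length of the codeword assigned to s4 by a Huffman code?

Repeatedly merge the two smallest:
combine s2(14), s1(15) → 29
combine s4(17), s3(23) → 40
combine 29, 40 → 69
The subtree containing s4 is merged 2 times, so code length = 2.

2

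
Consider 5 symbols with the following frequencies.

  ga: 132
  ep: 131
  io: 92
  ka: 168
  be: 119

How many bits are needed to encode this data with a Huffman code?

1495

Merge the two smallest weights repeatedly:
combine io(92), be(119) → 211
combine ep(131), ga(132) → 263
combine ka(168), 211 → 379
combine 263, 379 → 642
Total encoded bits = sum of merged weights = 211 + 263 + 379 + 642 = 1495.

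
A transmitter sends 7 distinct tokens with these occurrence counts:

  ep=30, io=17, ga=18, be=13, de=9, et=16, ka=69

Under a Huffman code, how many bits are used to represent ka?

1

Repeatedly merge the two smallest:
de(9) + be(13) → 22
et(16) + io(17) → 33
ga(18) + 22 → 40
ep(30) + 33 → 63
40 + 63 → 103
ka(69) + 103 → 172
ka is a child of the root — depth 1, so its codeword is a single bit.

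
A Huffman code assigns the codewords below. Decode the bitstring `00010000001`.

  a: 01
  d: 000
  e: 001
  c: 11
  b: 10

dbde

Read left to right; each codeword is recognised as soon as it completes (prefix code):
  000→d | 10→b | 000→d | 001→e
Decoded message: dbde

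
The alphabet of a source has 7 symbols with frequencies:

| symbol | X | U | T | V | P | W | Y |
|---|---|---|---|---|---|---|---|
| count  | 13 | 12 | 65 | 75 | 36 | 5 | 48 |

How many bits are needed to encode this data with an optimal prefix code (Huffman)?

621

Build the Huffman tree bottom-up:
combine W(5), U(12) → 17
combine X(13), 17 → 30
combine 30, P(36) → 66
combine Y(48), T(65) → 113
combine 66, V(75) → 141
combine 113, 141 → 254
The encoded length is the sum of every internal node's weight: 17 + 30 + 66 + 113 + 141 + 254 = 621 bits.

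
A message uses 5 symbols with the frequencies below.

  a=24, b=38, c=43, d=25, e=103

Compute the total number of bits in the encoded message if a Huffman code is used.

493

Greedily combine the two least-frequent nodes:
merge a(24) and d(25): 49
merge b(38) and c(43): 81
merge 49 and 81: 130
merge e(103) and 130: 233
Total encoded bits = sum of merged weights = 49 + 81 + 130 + 233 = 493.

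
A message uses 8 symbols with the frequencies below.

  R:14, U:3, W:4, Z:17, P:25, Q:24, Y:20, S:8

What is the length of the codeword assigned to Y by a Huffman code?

3

Repeatedly merge the two smallest:
U(3) + W(4) → 7
7 + S(8) → 15
R(14) + 15 → 29
Z(17) + Y(20) → 37
Q(24) + P(25) → 49
29 + 37 → 66
49 + 66 → 115
Y sits 3 levels below the root, so its codeword is 3 bits.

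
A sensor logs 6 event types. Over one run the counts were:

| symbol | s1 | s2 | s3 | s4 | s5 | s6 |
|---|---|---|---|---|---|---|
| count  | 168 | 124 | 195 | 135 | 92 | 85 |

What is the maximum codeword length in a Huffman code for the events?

Merge the two lowest-weight nodes at each step:
combine s6(85), s5(92) → 177
combine s2(124), s4(135) → 259
combine s1(168), 177 → 345
combine s3(195), 259 → 454
combine 345, 454 → 799
The first pair merged (s6, s5) ends up deepest, at depth 3.

3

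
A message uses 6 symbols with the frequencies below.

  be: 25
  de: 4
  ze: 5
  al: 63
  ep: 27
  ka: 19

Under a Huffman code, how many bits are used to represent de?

Huffman merges, smallest pair first:
de(4) + ze(5) → 9
9 + ka(19) → 28
be(25) + ep(27) → 52
28 + 52 → 80
al(63) + 80 → 143
de's leaf is at depth 4, giving a 4-bit codeword.

4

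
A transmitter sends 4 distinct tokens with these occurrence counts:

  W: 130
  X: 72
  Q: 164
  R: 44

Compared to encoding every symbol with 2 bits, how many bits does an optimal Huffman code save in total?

48

Fixed-length: 2 bits × 410 symbols = 820 bits.
Huffman merges:
merge R(44) and X(72): 116
merge 116 and W(130): 246
merge Q(164) and 246: 410
Huffman total = 116 + 246 + 410 = 772 bits.
Saving = 820 − 772 = 48 bits.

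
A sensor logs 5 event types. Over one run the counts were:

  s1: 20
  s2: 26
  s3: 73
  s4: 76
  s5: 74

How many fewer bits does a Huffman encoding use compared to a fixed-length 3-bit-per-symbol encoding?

223

Fixed-length: 3 bits × 269 symbols = 807 bits.
Huffman merges:
combine s1(20), s2(26) → 46
combine 46, s3(73) → 119
combine s5(74), s4(76) → 150
combine 119, 150 → 269
Huffman total = 46 + 119 + 150 + 269 = 584 bits.
Saving = 807 − 584 = 223 bits.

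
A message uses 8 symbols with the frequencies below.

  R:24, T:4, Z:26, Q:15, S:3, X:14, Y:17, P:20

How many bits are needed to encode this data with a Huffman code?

347

Merge the two smallest weights repeatedly:
S(3) + T(4) → 7
7 + X(14) → 21
Q(15) + Y(17) → 32
P(20) + 21 → 41
R(24) + Z(26) → 50
32 + 41 → 73
50 + 73 → 123
Total encoded bits = sum of merged weights = 7 + 21 + 32 + 41 + 50 + 73 + 123 = 347.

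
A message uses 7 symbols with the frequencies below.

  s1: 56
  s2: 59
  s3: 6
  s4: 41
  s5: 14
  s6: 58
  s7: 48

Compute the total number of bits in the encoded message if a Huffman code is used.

749

Merge the two smallest weights repeatedly:
merge s3(6) and s5(14): 20
merge 20 and s4(41): 61
merge s7(48) and s1(56): 104
merge s6(58) and s2(59): 117
merge 61 and 104: 165
merge 117 and 165: 282
Each symbol's bit-cost is frequency × depth; summing gives 749 bits (equivalently 20 + 61 + 104 + 117 + 165 + 282).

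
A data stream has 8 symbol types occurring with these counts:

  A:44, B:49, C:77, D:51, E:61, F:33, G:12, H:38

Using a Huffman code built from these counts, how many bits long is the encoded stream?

Build the Huffman tree bottom-up:
G(12) + F(33) → 45
H(38) + A(44) → 82
45 + B(49) → 94
D(51) + E(61) → 112
C(77) + 82 → 159
94 + 112 → 206
159 + 206 → 365
Total encoded bits = sum of merged weights = 45 + 82 + 94 + 112 + 159 + 206 + 365 = 1063.

1063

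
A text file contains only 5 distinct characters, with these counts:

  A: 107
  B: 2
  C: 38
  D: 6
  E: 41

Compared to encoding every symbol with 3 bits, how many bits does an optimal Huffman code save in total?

247

Fixed-length: 3 bits × 194 symbols = 582 bits.
Huffman merges:
combine B(2), D(6) → 8
combine 8, C(38) → 46
combine E(41), 46 → 87
combine 87, A(107) → 194
Huffman total = 8 + 46 + 87 + 194 = 335 bits.
Saving = 582 − 335 = 247 bits.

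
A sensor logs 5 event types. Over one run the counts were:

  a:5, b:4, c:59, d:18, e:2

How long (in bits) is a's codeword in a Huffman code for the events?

Huffman merges, smallest pair first:
e(2) + b(4) → 6
a(5) + 6 → 11
11 + d(18) → 29
29 + c(59) → 88
The subtree containing a is merged 3 times, so code length = 3.

3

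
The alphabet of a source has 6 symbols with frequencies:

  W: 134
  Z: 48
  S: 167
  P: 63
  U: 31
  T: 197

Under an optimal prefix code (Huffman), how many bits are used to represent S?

Repeatedly merge the two smallest:
combine U(31), Z(48) → 79
combine P(63), 79 → 142
combine W(134), 142 → 276
combine S(167), T(197) → 364
combine 276, 364 → 640
S's leaf is at depth 2, giving a 2-bit codeword.

2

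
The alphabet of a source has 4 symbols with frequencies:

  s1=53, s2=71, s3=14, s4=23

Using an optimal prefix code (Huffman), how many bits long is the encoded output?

288

Greedily combine the two least-frequent nodes:
s3(14) + s4(23) → 37
37 + s1(53) → 90
s2(71) + 90 → 161
Total encoded bits = sum of merged weights = 37 + 90 + 161 = 288.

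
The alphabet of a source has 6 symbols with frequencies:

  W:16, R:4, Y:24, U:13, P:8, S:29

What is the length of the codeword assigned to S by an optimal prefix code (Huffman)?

Repeatedly merge the two smallest:
merge R(4) and P(8): 12
merge 12 and U(13): 25
merge W(16) and Y(24): 40
merge 25 and S(29): 54
merge 40 and 54: 94
S sits 2 levels below the root, so its codeword is 2 bits.

2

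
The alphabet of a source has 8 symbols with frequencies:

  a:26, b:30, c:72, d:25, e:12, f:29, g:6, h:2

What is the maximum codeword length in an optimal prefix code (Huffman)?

Merge the two lowest-weight nodes at each step:
combine h(2), g(6) → 8
combine 8, e(12) → 20
combine 20, d(25) → 45
combine a(26), f(29) → 55
combine b(30), 45 → 75
combine 55, c(72) → 127
combine 75, 127 → 202
Maximum depth reached is 5.

5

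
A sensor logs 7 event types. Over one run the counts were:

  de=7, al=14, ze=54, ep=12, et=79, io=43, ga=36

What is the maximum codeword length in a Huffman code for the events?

5

Merge the two lowest-weight nodes at each step:
combine de(7), ep(12) → 19
combine al(14), 19 → 33
combine 33, ga(36) → 69
combine io(43), ze(54) → 97
combine 69, et(79) → 148
combine 97, 148 → 245
The first pair merged (de, ep) ends up deepest, at depth 5.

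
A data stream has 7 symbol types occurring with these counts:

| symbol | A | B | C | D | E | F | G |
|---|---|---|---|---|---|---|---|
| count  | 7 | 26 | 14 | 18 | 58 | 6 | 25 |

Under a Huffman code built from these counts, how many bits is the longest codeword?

Merge the two lowest-weight nodes at each step:
F(6) + A(7) → 13
13 + C(14) → 27
D(18) + G(25) → 43
B(26) + 27 → 53
43 + 53 → 96
E(58) + 96 → 154
The first pair merged (F, A) ends up deepest, at depth 5.

5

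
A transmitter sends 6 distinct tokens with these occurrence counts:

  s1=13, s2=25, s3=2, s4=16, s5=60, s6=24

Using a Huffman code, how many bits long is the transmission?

315

Greedily combine the two least-frequent nodes:
combine s3(2), s1(13) → 15
combine 15, s4(16) → 31
combine s6(24), s2(25) → 49
combine 31, 49 → 80
combine s5(60), 80 → 140
Each symbol's bit-cost is frequency × depth; summing gives 315 bits (equivalently 15 + 31 + 49 + 80 + 140).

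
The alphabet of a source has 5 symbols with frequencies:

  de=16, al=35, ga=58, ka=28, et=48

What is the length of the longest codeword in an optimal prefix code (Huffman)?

3

Merge the two lowest-weight nodes at each step:
combine de(16), ka(28) → 44
combine al(35), 44 → 79
combine et(48), ga(58) → 106
combine 79, 106 → 185
The rarest symbols sit at the bottom; the longest codeword is 3 bits.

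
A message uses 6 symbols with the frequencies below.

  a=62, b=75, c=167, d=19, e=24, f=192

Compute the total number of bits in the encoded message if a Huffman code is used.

1214

Merge the two smallest weights repeatedly:
combine d(19), e(24) → 43
combine 43, a(62) → 105
combine b(75), 105 → 180
combine c(167), 180 → 347
combine f(192), 347 → 539
Total encoded bits = sum of merged weights = 43 + 105 + 180 + 347 + 539 = 1214.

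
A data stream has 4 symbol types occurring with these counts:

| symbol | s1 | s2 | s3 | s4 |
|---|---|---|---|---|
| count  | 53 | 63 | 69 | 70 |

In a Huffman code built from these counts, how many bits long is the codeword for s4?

Build the tree from the bottom:
combine s1(53), s2(63) → 116
combine s3(69), s4(70) → 139
combine 116, 139 → 255
The subtree containing s4 is merged 2 times, so code length = 2.

2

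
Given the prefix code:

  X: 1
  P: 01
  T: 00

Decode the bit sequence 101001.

Read left to right; each codeword is recognised as soon as it completes (prefix code):
  1→X | 01→P | 00→T | 1→X
Decoded message: XPTX

XPTX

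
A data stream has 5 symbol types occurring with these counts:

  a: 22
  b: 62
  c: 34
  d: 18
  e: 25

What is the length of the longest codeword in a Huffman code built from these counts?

3

Merge the two lowest-weight nodes at each step:
combine d(18), a(22) → 40
combine e(25), c(34) → 59
combine 40, 59 → 99
combine b(62), 99 → 161
The rarest symbols sit at the bottom; the longest codeword is 3 bits.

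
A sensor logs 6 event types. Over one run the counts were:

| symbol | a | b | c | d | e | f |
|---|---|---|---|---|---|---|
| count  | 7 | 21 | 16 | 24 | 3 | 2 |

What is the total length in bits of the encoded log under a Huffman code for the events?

163

Build the Huffman tree bottom-up:
combine f(2), e(3) → 5
combine 5, a(7) → 12
combine 12, c(16) → 28
combine b(21), d(24) → 45
combine 28, 45 → 73
Each symbol's bit-cost is frequency × depth; summing gives 163 bits (equivalently 5 + 12 + 28 + 45 + 73).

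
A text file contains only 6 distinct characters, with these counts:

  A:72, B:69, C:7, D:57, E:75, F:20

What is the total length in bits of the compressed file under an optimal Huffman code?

711

Build the Huffman tree bottom-up:
combine C(7), F(20) → 27
combine 27, D(57) → 84
combine B(69), A(72) → 141
combine E(75), 84 → 159
combine 141, 159 → 300
The encoded length is the sum of every internal node's weight: 27 + 84 + 141 + 159 + 300 = 711 bits.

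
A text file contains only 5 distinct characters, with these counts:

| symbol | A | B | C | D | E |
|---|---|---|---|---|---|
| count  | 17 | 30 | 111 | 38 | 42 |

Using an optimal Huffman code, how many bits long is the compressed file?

492

Merge the two smallest weights repeatedly:
A(17) + B(30) → 47
D(38) + E(42) → 80
47 + 80 → 127
C(111) + 127 → 238
Total encoded bits = sum of merged weights = 47 + 80 + 127 + 238 = 492.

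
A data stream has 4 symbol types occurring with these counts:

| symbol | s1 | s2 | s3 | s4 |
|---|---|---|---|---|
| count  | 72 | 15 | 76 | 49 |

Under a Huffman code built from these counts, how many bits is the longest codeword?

Merge the two lowest-weight nodes at each step:
s2(15) + s4(49) → 64
64 + s1(72) → 136
s3(76) + 136 → 212
The first pair merged (s2, s4) ends up deepest, at depth 3.

3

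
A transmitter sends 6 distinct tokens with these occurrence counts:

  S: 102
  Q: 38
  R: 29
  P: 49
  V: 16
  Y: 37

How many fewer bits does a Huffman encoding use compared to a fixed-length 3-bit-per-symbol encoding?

Fixed-length: 3 bits × 271 symbols = 813 bits.
Huffman merges:
combine V(16), R(29) → 45
combine Y(37), Q(38) → 75
combine 45, P(49) → 94
combine 75, 94 → 169
combine S(102), 169 → 271
Huffman total = 45 + 75 + 94 + 169 + 271 = 654 bits.
Saving = 813 − 654 = 159 bits.

159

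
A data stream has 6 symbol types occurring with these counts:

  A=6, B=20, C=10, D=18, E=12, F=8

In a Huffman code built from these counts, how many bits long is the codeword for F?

Build the tree from the bottom:
A(6) + F(8) → 14
C(10) + E(12) → 22
14 + D(18) → 32
B(20) + 22 → 42
32 + 42 → 74
F sits 3 levels below the root, so its codeword is 3 bits.

3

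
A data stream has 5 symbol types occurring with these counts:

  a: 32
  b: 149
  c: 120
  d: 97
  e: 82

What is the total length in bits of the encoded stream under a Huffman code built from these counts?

Merge the two smallest weights repeatedly:
combine a(32), e(82) → 114
combine d(97), 114 → 211
combine c(120), b(149) → 269
combine 211, 269 → 480
Each symbol's bit-cost is frequency × depth; summing gives 1074 bits (equivalently 114 + 211 + 269 + 480).

1074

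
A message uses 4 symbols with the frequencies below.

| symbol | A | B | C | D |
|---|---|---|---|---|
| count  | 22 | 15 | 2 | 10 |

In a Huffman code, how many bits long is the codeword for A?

Build the tree from the bottom:
merge C(2) and D(10): 12
merge 12 and B(15): 27
merge A(22) and 27: 49
A sits one level below the root: a 1-bit codeword.

1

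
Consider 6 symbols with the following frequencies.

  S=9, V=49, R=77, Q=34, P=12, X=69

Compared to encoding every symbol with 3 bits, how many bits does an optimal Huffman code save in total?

174

Fixed-length: 3 bits × 250 symbols = 750 bits.
Huffman merges:
merge S(9) and P(12): 21
merge 21 and Q(34): 55
merge V(49) and 55: 104
merge X(69) and R(77): 146
merge 104 and 146: 250
Huffman total = 21 + 55 + 104 + 146 + 250 = 576 bits.
Saving = 750 − 576 = 174 bits.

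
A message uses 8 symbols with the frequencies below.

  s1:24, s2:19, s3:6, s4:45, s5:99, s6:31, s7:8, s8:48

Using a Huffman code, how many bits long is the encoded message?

Greedily combine the two least-frequent nodes:
s3(6) + s7(8) → 14
14 + s2(19) → 33
s1(24) + s6(31) → 55
33 + s4(45) → 78
s8(48) + 55 → 103
78 + s5(99) → 177
103 + 177 → 280
The encoded length is the sum of every internal node's weight: 14 + 33 + 55 + 78 + 103 + 177 + 280 = 740 bits.

740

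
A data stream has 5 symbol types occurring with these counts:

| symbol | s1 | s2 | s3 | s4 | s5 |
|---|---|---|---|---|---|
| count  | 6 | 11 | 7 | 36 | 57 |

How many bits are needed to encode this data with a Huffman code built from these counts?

Greedily combine the two least-frequent nodes:
combine s1(6), s3(7) → 13
combine s2(11), 13 → 24
combine 24, s4(36) → 60
combine s5(57), 60 → 117
Each symbol's bit-cost is frequency × depth; summing gives 214 bits (equivalently 13 + 24 + 60 + 117).

214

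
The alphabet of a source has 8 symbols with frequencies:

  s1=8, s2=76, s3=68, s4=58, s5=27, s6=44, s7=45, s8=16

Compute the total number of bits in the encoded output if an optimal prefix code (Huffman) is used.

Merge the two smallest weights repeatedly:
combine s1(8), s8(16) → 24
combine 24, s5(27) → 51
combine s6(44), s7(45) → 89
combine 51, s4(58) → 109
combine s3(68), s2(76) → 144
combine 89, 109 → 198
combine 144, 198 → 342
Each symbol's bit-cost is frequency × depth; summing gives 957 bits (equivalently 24 + 51 + 89 + 109 + 144 + 198 + 342).

957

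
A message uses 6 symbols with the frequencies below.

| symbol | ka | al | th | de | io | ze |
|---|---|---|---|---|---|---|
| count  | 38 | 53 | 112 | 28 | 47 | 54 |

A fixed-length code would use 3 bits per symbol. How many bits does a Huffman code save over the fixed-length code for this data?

166

Fixed-length: 3 bits × 332 symbols = 996 bits.
Huffman merges:
merge de(28) and ka(38): 66
merge io(47) and al(53): 100
merge ze(54) and 66: 120
merge 100 and th(112): 212
merge 120 and 212: 332
Huffman total = 66 + 100 + 120 + 212 + 332 = 830 bits.
Saving = 996 − 830 = 166 bits.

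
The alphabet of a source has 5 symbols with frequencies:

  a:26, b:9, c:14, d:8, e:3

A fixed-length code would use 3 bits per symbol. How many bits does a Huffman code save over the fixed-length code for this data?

Fixed-length: 3 bits × 60 symbols = 180 bits.
Huffman merges:
e(3) + d(8) → 11
b(9) + 11 → 20
c(14) + 20 → 34
a(26) + 34 → 60
Huffman total = 11 + 20 + 34 + 60 = 125 bits.
Saving = 180 − 125 = 55 bits.

55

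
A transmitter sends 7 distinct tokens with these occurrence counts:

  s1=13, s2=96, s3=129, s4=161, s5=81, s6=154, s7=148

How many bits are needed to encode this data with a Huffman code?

Build the Huffman tree bottom-up:
merge s1(13) and s5(81): 94
merge 94 and s2(96): 190
merge s3(129) and s7(148): 277
merge s6(154) and s4(161): 315
merge 190 and 277: 467
merge 315 and 467: 782
Total encoded bits = sum of merged weights = 94 + 190 + 277 + 315 + 467 + 782 = 2125.

2125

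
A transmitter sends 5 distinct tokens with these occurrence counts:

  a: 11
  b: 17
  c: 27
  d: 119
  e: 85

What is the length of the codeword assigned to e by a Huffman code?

2

Repeatedly merge the two smallest:
combine a(11), b(17) → 28
combine c(27), 28 → 55
combine 55, e(85) → 140
combine d(119), 140 → 259
e's leaf is at depth 2, giving a 2-bit codeword.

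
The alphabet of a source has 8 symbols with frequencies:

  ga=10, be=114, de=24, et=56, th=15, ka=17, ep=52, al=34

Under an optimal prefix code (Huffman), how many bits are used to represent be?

2

Huffman merges, smallest pair first:
merge ga(10) and th(15): 25
merge ka(17) and de(24): 41
merge 25 and al(34): 59
merge 41 and ep(52): 93
merge et(56) and 59: 115
merge 93 and be(114): 207
merge 115 and 207: 322
be sits 2 levels below the root, so its codeword is 2 bits.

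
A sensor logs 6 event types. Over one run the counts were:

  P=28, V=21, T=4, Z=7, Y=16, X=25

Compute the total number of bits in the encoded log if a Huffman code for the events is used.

Merge the two smallest weights repeatedly:
T(4) + Z(7) → 11
11 + Y(16) → 27
V(21) + X(25) → 46
27 + P(28) → 55
46 + 55 → 101
Total encoded bits = sum of merged weights = 11 + 27 + 46 + 55 + 101 = 240.

240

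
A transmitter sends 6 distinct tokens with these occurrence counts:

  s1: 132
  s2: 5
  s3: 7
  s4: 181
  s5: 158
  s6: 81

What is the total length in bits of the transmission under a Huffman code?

Greedily combine the two least-frequent nodes:
s2(5) + s3(7) → 12
12 + s6(81) → 93
93 + s1(132) → 225
s5(158) + s4(181) → 339
225 + 339 → 564
Each symbol's bit-cost is frequency × depth; summing gives 1233 bits (equivalently 12 + 93 + 225 + 339 + 564).

1233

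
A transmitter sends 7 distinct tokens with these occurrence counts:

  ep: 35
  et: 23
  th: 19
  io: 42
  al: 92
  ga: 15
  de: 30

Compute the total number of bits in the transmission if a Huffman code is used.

Merge the two smallest weights repeatedly:
merge ga(15) and th(19): 34
merge et(23) and de(30): 53
merge 34 and ep(35): 69
merge io(42) and 53: 95
merge 69 and al(92): 161
merge 95 and 161: 256
Each symbol's bit-cost is frequency × depth; summing gives 668 bits (equivalently 34 + 53 + 69 + 95 + 161 + 256).

668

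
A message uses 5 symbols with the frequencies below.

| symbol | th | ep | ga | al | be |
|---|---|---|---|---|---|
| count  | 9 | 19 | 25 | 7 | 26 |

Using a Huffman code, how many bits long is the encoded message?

Greedily combine the two least-frequent nodes:
combine al(7), th(9) → 16
combine 16, ep(19) → 35
combine ga(25), be(26) → 51
combine 35, 51 → 86
The encoded length is the sum of every internal node's weight: 16 + 35 + 51 + 86 = 188 bits.

188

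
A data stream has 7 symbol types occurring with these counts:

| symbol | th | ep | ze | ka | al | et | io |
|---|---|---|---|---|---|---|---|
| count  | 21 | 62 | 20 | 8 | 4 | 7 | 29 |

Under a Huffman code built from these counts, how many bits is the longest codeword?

Merge the two lowest-weight nodes at each step:
merge al(4) and et(7): 11
merge ka(8) and 11: 19
merge 19 and ze(20): 39
merge th(21) and io(29): 50
merge 39 and 50: 89
merge ep(62) and 89: 151
The first pair merged (al, et) ends up deepest, at depth 5.

5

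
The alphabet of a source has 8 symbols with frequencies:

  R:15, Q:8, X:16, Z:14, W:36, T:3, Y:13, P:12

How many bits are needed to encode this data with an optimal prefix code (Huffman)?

326

Build the Huffman tree bottom-up:
combine T(3), Q(8) → 11
combine 11, P(12) → 23
combine Y(13), Z(14) → 27
combine R(15), X(16) → 31
combine 23, 27 → 50
combine 31, W(36) → 67
combine 50, 67 → 117
Total encoded bits = sum of merged weights = 11 + 23 + 27 + 31 + 50 + 67 + 117 = 326.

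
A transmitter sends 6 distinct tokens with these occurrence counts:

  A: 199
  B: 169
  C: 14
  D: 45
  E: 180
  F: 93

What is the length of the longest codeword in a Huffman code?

Merge the two lowest-weight nodes at each step:
merge C(14) and D(45): 59
merge 59 and F(93): 152
merge 152 and B(169): 321
merge E(180) and A(199): 379
merge 321 and 379: 700
The first pair merged (C, D) ends up deepest, at depth 4.

4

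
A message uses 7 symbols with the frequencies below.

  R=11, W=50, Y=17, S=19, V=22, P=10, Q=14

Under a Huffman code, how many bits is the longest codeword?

4

Merge the two lowest-weight nodes at each step:
P(10) + R(11) → 21
Q(14) + Y(17) → 31
S(19) + 21 → 40
V(22) + 31 → 53
40 + W(50) → 90
53 + 90 → 143
The first pair merged (P, R) ends up deepest, at depth 4.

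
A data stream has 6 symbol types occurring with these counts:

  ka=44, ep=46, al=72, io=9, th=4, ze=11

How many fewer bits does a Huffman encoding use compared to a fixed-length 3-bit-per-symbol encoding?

153

Fixed-length: 3 bits × 186 symbols = 558 bits.
Huffman merges:
merge th(4) and io(9): 13
merge ze(11) and 13: 24
merge 24 and ka(44): 68
merge ep(46) and 68: 114
merge al(72) and 114: 186
Huffman total = 13 + 24 + 68 + 114 + 186 = 405 bits.
Saving = 558 − 405 = 153 bits.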